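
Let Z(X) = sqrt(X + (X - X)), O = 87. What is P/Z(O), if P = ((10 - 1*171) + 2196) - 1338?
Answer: 697*sqrt(87)/87 ≈ 74.726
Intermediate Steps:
P = 697 (P = ((10 - 171) + 2196) - 1338 = (-161 + 2196) - 1338 = 2035 - 1338 = 697)
Z(X) = sqrt(X) (Z(X) = sqrt(X + 0) = sqrt(X))
P/Z(O) = 697/(sqrt(87)) = 697*(sqrt(87)/87) = 697*sqrt(87)/87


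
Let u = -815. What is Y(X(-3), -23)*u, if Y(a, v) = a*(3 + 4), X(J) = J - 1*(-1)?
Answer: 11410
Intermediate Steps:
X(J) = 1 + J (X(J) = J + 1 = 1 + J)
Y(a, v) = 7*a (Y(a, v) = a*7 = 7*a)
Y(X(-3), -23)*u = (7*(1 - 3))*(-815) = (7*(-2))*(-815) = -14*(-815) = 11410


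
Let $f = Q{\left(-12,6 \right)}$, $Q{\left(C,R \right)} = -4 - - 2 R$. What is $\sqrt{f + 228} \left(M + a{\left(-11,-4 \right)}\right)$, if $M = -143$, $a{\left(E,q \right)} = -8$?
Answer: $- 302 \sqrt{59} \approx -2319.7$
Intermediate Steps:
$Q{\left(C,R \right)} = -4 + 2 R$
$f = 8$ ($f = -4 + 2 \cdot 6 = -4 + 12 = 8$)
$\sqrt{f + 228} \left(M + a{\left(-11,-4 \right)}\right) = \sqrt{8 + 228} \left(-143 - 8\right) = \sqrt{236} \left(-151\right) = 2 \sqrt{59} \left(-151\right) = - 302 \sqrt{59}$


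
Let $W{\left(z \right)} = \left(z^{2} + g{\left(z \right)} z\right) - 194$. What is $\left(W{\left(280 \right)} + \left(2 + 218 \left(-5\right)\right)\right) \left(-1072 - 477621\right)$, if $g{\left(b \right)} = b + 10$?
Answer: $-75785718374$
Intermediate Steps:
$g{\left(b \right)} = 10 + b$
$W{\left(z \right)} = -194 + z^{2} + z \left(10 + z\right)$ ($W{\left(z \right)} = \left(z^{2} + \left(10 + z\right) z\right) - 194 = \left(z^{2} + z \left(10 + z\right)\right) - 194 = -194 + z^{2} + z \left(10 + z\right)$)
$\left(W{\left(280 \right)} + \left(2 + 218 \left(-5\right)\right)\right) \left(-1072 - 477621\right) = \left(\left(-194 + 280^{2} + 280 \left(10 + 280\right)\right) + \left(2 + 218 \left(-5\right)\right)\right) \left(-1072 - 477621\right) = \left(\left(-194 + 78400 + 280 \cdot 290\right) + \left(2 - 1090\right)\right) \left(-478693\right) = \left(\left(-194 + 78400 + 81200\right) - 1088\right) \left(-478693\right) = \left(159406 - 1088\right) \left(-478693\right) = 158318 \left(-478693\right) = -75785718374$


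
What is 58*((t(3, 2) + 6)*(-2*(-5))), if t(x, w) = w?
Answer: 4640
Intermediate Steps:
58*((t(3, 2) + 6)*(-2*(-5))) = 58*((2 + 6)*(-2*(-5))) = 58*(8*10) = 58*80 = 4640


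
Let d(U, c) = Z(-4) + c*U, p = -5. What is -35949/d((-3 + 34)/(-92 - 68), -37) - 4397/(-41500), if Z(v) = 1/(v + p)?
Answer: -2148267553289/421764500 ≈ -5093.5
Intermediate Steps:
Z(v) = 1/(-5 + v) (Z(v) = 1/(v - 5) = 1/(-5 + v))
d(U, c) = -⅑ + U*c (d(U, c) = 1/(-5 - 4) + c*U = 1/(-9) + U*c = -⅑ + U*c)
-35949/d((-3 + 34)/(-92 - 68), -37) - 4397/(-41500) = -35949/(-⅑ + ((-3 + 34)/(-92 - 68))*(-37)) - 4397/(-41500) = -35949/(-⅑ + (31/(-160))*(-37)) - 4397*(-1/41500) = -35949/(-⅑ + (31*(-1/160))*(-37)) + 4397/41500 = -35949/(-⅑ - 31/160*(-37)) + 4397/41500 = -35949/(-⅑ + 1147/160) + 4397/41500 = -35949/10163/1440 + 4397/41500 = -35949*1440/10163 + 4397/41500 = -51766560/10163 + 4397/41500 = -2148267553289/421764500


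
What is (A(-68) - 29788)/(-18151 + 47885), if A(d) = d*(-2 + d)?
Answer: -12514/14867 ≈ -0.84173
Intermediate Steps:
(A(-68) - 29788)/(-18151 + 47885) = (-68*(-2 - 68) - 29788)/(-18151 + 47885) = (-68*(-70) - 29788)/29734 = (4760 - 29788)*(1/29734) = -25028*1/29734 = -12514/14867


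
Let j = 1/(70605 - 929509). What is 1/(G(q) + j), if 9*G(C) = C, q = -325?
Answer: -7730136/279143809 ≈ -0.027692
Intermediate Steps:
G(C) = C/9
j = -1/858904 (j = 1/(-858904) = -1/858904 ≈ -1.1643e-6)
1/(G(q) + j) = 1/((1/9)*(-325) - 1/858904) = 1/(-325/9 - 1/858904) = 1/(-279143809/7730136) = -7730136/279143809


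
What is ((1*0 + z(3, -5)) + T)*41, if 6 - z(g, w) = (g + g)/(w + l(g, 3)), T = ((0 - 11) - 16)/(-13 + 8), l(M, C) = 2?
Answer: 2747/5 ≈ 549.40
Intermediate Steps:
T = 27/5 (T = (-11 - 16)/(-5) = -27*(-1/5) = 27/5 ≈ 5.4000)
z(g, w) = 6 - 2*g/(2 + w) (z(g, w) = 6 - (g + g)/(w + 2) = 6 - 2*g/(2 + w))
((1*0 + z(3, -5)) + T)*41 = ((1*0 + 2*(6 - 1*3 + 3*(-5))/(2 - 5)) + 27/5)*41 = ((0 + 2*(6 - 3 - 15)/(-3)) + 27/5)*41 = ((0 + 2*(-1/3)*(-12)) + 27/5)*41 = ((0 + 8) + 27/5)*41 = (8 + 27/5)*41 = (67/5)*41 = 2747/5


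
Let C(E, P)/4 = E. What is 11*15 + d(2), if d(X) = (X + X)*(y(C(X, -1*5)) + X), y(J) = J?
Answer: 205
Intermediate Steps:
C(E, P) = 4*E
d(X) = 10*X² (d(X) = (X + X)*(4*X + X) = (2*X)*(5*X) = 10*X²)
11*15 + d(2) = 11*15 + 10*2² = 165 + 10*4 = 165 + 40 = 205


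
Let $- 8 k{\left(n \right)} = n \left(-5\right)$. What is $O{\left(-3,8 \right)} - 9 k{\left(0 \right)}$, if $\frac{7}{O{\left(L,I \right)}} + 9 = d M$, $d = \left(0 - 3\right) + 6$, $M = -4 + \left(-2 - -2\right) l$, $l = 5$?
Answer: $- \frac{1}{3} \approx -0.33333$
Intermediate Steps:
$k{\left(n \right)} = \frac{5 n}{8}$ ($k{\left(n \right)} = - \frac{n \left(-5\right)}{8} = - \frac{\left(-5\right) n}{8} = \frac{5 n}{8}$)
$M = -4$ ($M = -4 + \left(-2 - -2\right) 5 = -4 + \left(-2 + 2\right) 5 = -4 + 0 \cdot 5 = -4 + 0 = -4$)
$d = 3$ ($d = -3 + 6 = 3$)
$O{\left(L,I \right)} = - \frac{1}{3}$ ($O{\left(L,I \right)} = \frac{7}{-9 + 3 \left(-4\right)} = \frac{7}{-9 - 12} = \frac{7}{-21} = 7 \left(- \frac{1}{21}\right) = - \frac{1}{3}$)
$O{\left(-3,8 \right)} - 9 k{\left(0 \right)} = - \frac{1}{3} - 9 \cdot \frac{5}{8} \cdot 0 = - \frac{1}{3} - 0 = - \frac{1}{3} + 0 = - \frac{1}{3}$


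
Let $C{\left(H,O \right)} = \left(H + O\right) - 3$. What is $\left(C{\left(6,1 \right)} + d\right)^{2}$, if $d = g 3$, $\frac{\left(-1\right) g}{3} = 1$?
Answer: $25$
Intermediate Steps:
$g = -3$ ($g = \left(-3\right) 1 = -3$)
$d = -9$ ($d = \left(-3\right) 3 = -9$)
$C{\left(H,O \right)} = -3 + H + O$
$\left(C{\left(6,1 \right)} + d\right)^{2} = \left(\left(-3 + 6 + 1\right) - 9\right)^{2} = \left(4 - 9\right)^{2} = \left(-5\right)^{2} = 25$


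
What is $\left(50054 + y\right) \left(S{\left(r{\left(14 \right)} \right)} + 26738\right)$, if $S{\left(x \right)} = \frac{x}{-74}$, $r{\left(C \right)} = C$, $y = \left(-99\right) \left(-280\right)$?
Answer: $2079506498$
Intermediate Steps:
$y = 27720$
$S{\left(x \right)} = - \frac{x}{74}$ ($S{\left(x \right)} = x \left(- \frac{1}{74}\right) = - \frac{x}{74}$)
$\left(50054 + y\right) \left(S{\left(r{\left(14 \right)} \right)} + 26738\right) = \left(50054 + 27720\right) \left(\left(- \frac{1}{74}\right) 14 + 26738\right) = 77774 \left(- \frac{7}{37} + 26738\right) = 77774 \cdot \frac{989299}{37} = 2079506498$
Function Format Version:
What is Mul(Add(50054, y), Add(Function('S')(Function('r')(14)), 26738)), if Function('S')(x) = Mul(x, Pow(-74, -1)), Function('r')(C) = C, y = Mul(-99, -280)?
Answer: 2079506498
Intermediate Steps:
y = 27720
Function('S')(x) = Mul(Rational(-1, 74), x) (Function('S')(x) = Mul(x, Rational(-1, 74)) = Mul(Rational(-1, 74), x))
Mul(Add(50054, y), Add(Function('S')(Function('r')(14)), 26738)) = Mul(Add(50054, 27720), Add(Mul(Rational(-1, 74), 14), 26738)) = Mul(77774, Add(Rational(-7, 37), 26738)) = Mul(77774, Rational(989299, 37)) = 2079506498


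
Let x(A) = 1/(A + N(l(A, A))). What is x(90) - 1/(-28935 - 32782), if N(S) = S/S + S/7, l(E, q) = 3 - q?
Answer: 432569/33944350 ≈ 0.012743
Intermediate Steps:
N(S) = 1 + S/7 (N(S) = 1 + S*(⅐) = 1 + S/7)
x(A) = 1/(10/7 + 6*A/7) (x(A) = 1/(A + (1 + (3 - A)/7)) = 1/(A + (1 + (3/7 - A/7))) = 1/(A + (10/7 - A/7)) = 1/(10/7 + 6*A/7))
x(90) - 1/(-28935 - 32782) = 7/(2*(5 + 3*90)) - 1/(-28935 - 32782) = 7/(2*(5 + 270)) - 1/(-61717) = (7/2)/275 - 1*(-1/61717) = (7/2)*(1/275) + 1/61717 = 7/550 + 1/61717 = 432569/33944350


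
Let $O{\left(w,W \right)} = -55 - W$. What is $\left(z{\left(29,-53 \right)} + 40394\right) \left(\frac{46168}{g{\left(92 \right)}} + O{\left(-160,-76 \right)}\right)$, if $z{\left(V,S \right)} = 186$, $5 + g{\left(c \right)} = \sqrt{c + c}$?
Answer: $\frac{9502983820}{159} + \frac{3746994880 \sqrt{46}}{159} \approx 2.196 \cdot 10^{8}$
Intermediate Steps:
$g{\left(c \right)} = -5 + \sqrt{2} \sqrt{c}$ ($g{\left(c \right)} = -5 + \sqrt{c + c} = -5 + \sqrt{2 c} = -5 + \sqrt{2} \sqrt{c}$)
$\left(z{\left(29,-53 \right)} + 40394\right) \left(\frac{46168}{g{\left(92 \right)}} + O{\left(-160,-76 \right)}\right) = \left(186 + 40394\right) \left(\frac{46168}{-5 + \sqrt{2} \sqrt{92}} - -21\right) = 40580 \left(\frac{46168}{-5 + \sqrt{2} \cdot 2 \sqrt{23}} + \left(-55 + 76\right)\right) = 40580 \left(\frac{46168}{-5 + 2 \sqrt{46}} + 21\right) = 40580 \left(21 + \frac{46168}{-5 + 2 \sqrt{46}}\right) = 852180 + \frac{1873497440}{-5 + 2 \sqrt{46}}$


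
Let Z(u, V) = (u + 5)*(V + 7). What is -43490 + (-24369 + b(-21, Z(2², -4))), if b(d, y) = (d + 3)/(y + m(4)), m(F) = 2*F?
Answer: -2375083/35 ≈ -67860.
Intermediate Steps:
Z(u, V) = (5 + u)*(7 + V)
b(d, y) = (3 + d)/(8 + y) (b(d, y) = (d + 3)/(y + 2*4) = (3 + d)/(y + 8) = (3 + d)/(8 + y))
-43490 + (-24369 + b(-21, Z(2², -4))) = -43490 + (-24369 + (3 - 21)/(8 + (35 + 5*(-4) + 7*2² - 4*2²))) = -43490 + (-24369 - 18/(8 + (35 - 20 + 7*4 - 4*4))) = -43490 + (-24369 - 18/(8 + (35 - 20 + 28 - 16))) = -43490 + (-24369 - 18/(8 + 27)) = -43490 + (-24369 - 18/35) = -43490 - 852933/35 = -2375083/35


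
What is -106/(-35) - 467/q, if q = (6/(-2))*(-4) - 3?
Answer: -15391/315 ≈ -48.860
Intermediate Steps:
q = 9 (q = (6*(-1/2))*(-4) - 3 = -3*(-4) - 3 = 12 - 3 = 9)
-106/(-35) - 467/q = -106/(-35) - 467/9 = -106*(-1/35) - 467*1/9 = 106/35 - 467/9 = -15391/315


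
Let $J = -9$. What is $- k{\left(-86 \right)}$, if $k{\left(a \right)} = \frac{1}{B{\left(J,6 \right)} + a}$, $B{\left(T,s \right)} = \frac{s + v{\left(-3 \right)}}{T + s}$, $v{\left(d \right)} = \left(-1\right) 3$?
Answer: $\frac{1}{87} \approx 0.011494$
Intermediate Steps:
$v{\left(d \right)} = -3$
$B{\left(T,s \right)} = \frac{-3 + s}{T + s}$ ($B{\left(T,s \right)} = \frac{s - 3}{T + s} = \frac{-3 + s}{T + s}$)
$k{\left(a \right)} = \frac{1}{-1 + a}$ ($k{\left(a \right)} = \frac{1}{\frac{-3 + 6}{-9 + 6} + a} = \frac{1}{\frac{1}{-3} \cdot 3 + a} = \frac{1}{\left(- \frac{1}{3}\right) 3 + a} = \frac{1}{-1 + a}$)
$- k{\left(-86 \right)} = - \frac{1}{-1 - 86} = - \frac{1}{-87} = \left(-1\right) \left(- \frac{1}{87}\right) = \frac{1}{87}$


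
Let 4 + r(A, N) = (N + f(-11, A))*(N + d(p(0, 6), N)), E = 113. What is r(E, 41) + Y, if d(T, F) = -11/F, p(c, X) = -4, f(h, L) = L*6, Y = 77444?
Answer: 4375770/41 ≈ 1.0673e+5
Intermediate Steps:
f(h, L) = 6*L
r(A, N) = -4 + (N - 11/N)*(N + 6*A) (r(A, N) = -4 + (N + 6*A)*(N - 11/N) = -4 + (N - 11/N)*(N + 6*A))
r(E, 41) + Y = (-15 + 41**2 - 66*113/41 + 6*113*41) + 77444 = (-15 + 1681 - 66*113*1/41 + 27798) + 77444 = (-15 + 1681 - 7458/41 + 27798) + 77444 = 1200566/41 + 77444 = 4375770/41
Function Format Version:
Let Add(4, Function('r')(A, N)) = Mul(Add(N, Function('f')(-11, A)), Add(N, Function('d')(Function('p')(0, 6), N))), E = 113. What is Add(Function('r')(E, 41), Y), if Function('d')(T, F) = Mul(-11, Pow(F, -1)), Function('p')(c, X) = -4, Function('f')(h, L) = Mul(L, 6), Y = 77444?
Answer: Rational(4375770, 41) ≈ 1.0673e+5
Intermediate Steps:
Function('f')(h, L) = Mul(6, L)
Function('r')(A, N) = Add(-4, Mul(Add(N, Mul(-11, Pow(N, -1))), Add(N, Mul(6, A)))) (Function('r')(A, N) = Add(-4, Mul(Add(N, Mul(6, A)), Add(N, Mul(-11, Pow(N, -1))))) = Add(-4, Mul(Add(N, Mul(-11, Pow(N, -1))), Add(N, Mul(6, A)))))
Add(Function('r')(E, 41), Y) = Add(Add(-15, Pow(41, 2), Mul(-66, 113, Pow(41, -1)), Mul(6, 113, 41)), 77444) = Add(Add(-15, 1681, Mul(-66, 113, Rational(1, 41)), 27798), 77444) = Add(Add(-15, 1681, Rational(-7458, 41), 27798), 77444) = Add(Rational(1200566, 41), 77444) = Rational(4375770, 41)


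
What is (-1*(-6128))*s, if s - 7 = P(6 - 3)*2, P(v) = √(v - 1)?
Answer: 42896 + 12256*√2 ≈ 60229.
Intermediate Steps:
P(v) = √(-1 + v)
s = 7 + 2*√2 (s = 7 + √(-1 + (6 - 3))*2 = 7 + √(-1 + 3)*2 = 7 + √2*2 = 7 + 2*√2 ≈ 9.8284)
(-1*(-6128))*s = (-1*(-6128))*(7 + 2*√2) = 6128*(7 + 2*√2) = 42896 + 12256*√2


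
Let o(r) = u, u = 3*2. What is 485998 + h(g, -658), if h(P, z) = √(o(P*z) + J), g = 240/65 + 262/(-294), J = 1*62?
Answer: 485998 + 2*√17 ≈ 4.8601e+5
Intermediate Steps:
J = 62
u = 6
o(r) = 6
g = 5353/1911 (g = 240*(1/65) + 262*(-1/294) = 48/13 - 131/147 = 5353/1911 ≈ 2.8012)
h(P, z) = 2*√17 (h(P, z) = √(6 + 62) = √68 = 2*√17)
485998 + h(g, -658) = 485998 + 2*√17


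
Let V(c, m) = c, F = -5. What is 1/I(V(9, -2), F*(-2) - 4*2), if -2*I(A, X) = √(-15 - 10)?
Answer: 2*I/5 ≈ 0.4*I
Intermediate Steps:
I(A, X) = -5*I/2 (I(A, X) = -√(-15 - 10)/2 = -5*I/2)
1/I(V(9, -2), F*(-2) - 4*2) = 1/(-5*I/2) = 2*I/5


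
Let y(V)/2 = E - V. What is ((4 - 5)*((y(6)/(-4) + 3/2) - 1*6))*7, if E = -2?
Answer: 7/2 ≈ 3.5000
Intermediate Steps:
y(V) = -4 - 2*V (y(V) = 2*(-2 - V) = -4 - 2*V)
((4 - 5)*((y(6)/(-4) + 3/2) - 1*6))*7 = ((4 - 5)*(((-4 - 2*6)/(-4) + 3/2) - 1*6))*7 = -(((-4 - 12)*(-¼) + 3*(½)) - 6)*7 = -((-16*(-¼) + 3/2) - 6)*7 = -((4 + 3/2) - 6)*7 = -(11/2 - 6)*7 = -1*(-½)*7 = (½)*7 = 7/2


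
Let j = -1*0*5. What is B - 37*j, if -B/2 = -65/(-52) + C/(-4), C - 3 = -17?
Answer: -19/2 ≈ -9.5000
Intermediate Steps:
C = -14 (C = 3 - 17 = -14)
j = 0 (j = 0*5 = 0)
B = -19/2 (B = -2*(-65/(-52) - 14/(-4)) = -2*(-65*(-1/52) - 14*(-¼)) = -2*(5/4 + 7/2) = -2*19/4 = -19/2 ≈ -9.5000)
B - 37*j = -19/2 - 37*0 = -19/2 + 0 = -19/2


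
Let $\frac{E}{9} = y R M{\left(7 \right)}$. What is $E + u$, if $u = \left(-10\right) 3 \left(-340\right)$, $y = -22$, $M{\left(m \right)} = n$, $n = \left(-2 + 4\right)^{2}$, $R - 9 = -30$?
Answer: $26832$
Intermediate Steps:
$R = -21$ ($R = 9 - 30 = -21$)
$n = 4$ ($n = 2^{2} = 4$)
$M{\left(m \right)} = 4$
$u = 10200$ ($u = \left(-30\right) \left(-340\right) = 10200$)
$E = 16632$ ($E = 9 \left(-22\right) \left(-21\right) 4 = 9 \cdot 462 \cdot 4 = 9 \cdot 1848 = 16632$)
$E + u = 16632 + 10200 = 26832$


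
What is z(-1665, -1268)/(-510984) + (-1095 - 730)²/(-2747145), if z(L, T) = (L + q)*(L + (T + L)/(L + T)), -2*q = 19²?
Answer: -84484471927/11697892839 ≈ -7.2222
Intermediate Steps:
q = -361/2 (q = -½*19² = -½*361 = -361/2 ≈ -180.50)
z(L, T) = (1 + L)*(-361/2 + L) (z(L, T) = (L - 361/2)*(L + (T + L)/(L + T)) = (-361/2 + L)*(L + (L + T)/(L + T)) = (-361/2 + L)*(L + 1) = (-361/2 + L)*(1 + L) = (1 + L)*(-361/2 + L))
z(-1665, -1268)/(-510984) + (-1095 - 730)²/(-2747145) = (-361/2 + (-1665)² - 359/2*(-1665))/(-510984) + (-1095 - 730)²/(-2747145) = (-361/2 + 2772225 + 597735/2)*(-1/510984) + (-1825)²*(-1/2747145) = 3070912*(-1/510984) + 3330625*(-1/2747145) = -383864/63873 - 666125/549429 = -84484471927/11697892839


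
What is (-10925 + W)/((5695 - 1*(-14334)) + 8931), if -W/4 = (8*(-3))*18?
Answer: -9197/28960 ≈ -0.31758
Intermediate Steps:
W = 1728 (W = -4*8*(-3)*18 = -(-96)*18 = -4*(-432) = 1728)
(-10925 + W)/((5695 - 1*(-14334)) + 8931) = (-10925 + 1728)/((5695 - 1*(-14334)) + 8931) = -9197/((5695 + 14334) + 8931) = -9197/(20029 + 8931) = -9197/28960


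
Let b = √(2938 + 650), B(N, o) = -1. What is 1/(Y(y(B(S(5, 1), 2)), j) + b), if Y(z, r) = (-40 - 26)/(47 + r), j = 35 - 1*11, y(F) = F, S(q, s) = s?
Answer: 781/3013792 + 5041*√897/9041376 ≈ 0.016958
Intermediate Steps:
j = 24 (j = 35 - 11 = 24)
b = 2*√897 (b = √3588 = 2*√897 ≈ 59.900)
Y(z, r) = -66/(47 + r)
1/(Y(y(B(S(5, 1), 2)), j) + b) = 1/(-66/(47 + 24) + 2*√897) = 1/(-66/71 + 2*√897)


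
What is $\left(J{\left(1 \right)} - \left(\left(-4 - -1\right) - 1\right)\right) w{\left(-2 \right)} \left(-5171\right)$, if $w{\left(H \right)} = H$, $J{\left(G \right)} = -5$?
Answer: $-10342$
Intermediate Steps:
$\left(J{\left(1 \right)} - \left(\left(-4 - -1\right) - 1\right)\right) w{\left(-2 \right)} \left(-5171\right) = \left(-5 - \left(\left(-4 - -1\right) - 1\right)\right) \left(-2\right) \left(-5171\right) = \left(-5 - \left(\left(-4 + 1\right) - 1\right)\right) \left(-2\right) \left(-5171\right) = \left(-5 - \left(-3 - 1\right)\right) \left(-2\right) \left(-5171\right) = \left(-5 - -4\right) \left(-2\right) \left(-5171\right) = \left(-5 + 4\right) \left(-2\right) \left(-5171\right) = \left(-1\right) \left(-2\right) \left(-5171\right) = 2 \left(-5171\right) = -10342$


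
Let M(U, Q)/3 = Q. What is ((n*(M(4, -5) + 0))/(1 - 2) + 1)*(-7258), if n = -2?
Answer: 210482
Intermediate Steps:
M(U, Q) = 3*Q
((n*(M(4, -5) + 0))/(1 - 2) + 1)*(-7258) = ((-2*(3*(-5) + 0))/(1 - 2) + 1)*(-7258) = (-2*(-15 + 0)/(-1) + 1)*(-7258) = (-2*(-15)*(-1) + 1)*(-7258) = (30*(-1) + 1)*(-7258) = (-30 + 1)*(-7258) = -29*(-7258) = 210482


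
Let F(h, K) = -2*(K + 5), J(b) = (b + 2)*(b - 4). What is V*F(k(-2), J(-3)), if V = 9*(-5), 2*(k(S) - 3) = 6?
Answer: 1080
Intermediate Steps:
J(b) = (-4 + b)*(2 + b) (J(b) = (2 + b)*(-4 + b) = (-4 + b)*(2 + b))
k(S) = 6 (k(S) = 3 + (½)*6 = 3 + 3 = 6)
V = -45
F(h, K) = -10 - 2*K (F(h, K) = -2*(5 + K) = -10 - 2*K)
V*F(k(-2), J(-3)) = -45*(-10 - 2*(-8 + (-3)² - 2*(-3))) = -45*(-10 - 2*(-8 + 9 + 6)) = -45*(-10 - 2*7) = -45*(-10 - 14) = -45*(-24) = 1080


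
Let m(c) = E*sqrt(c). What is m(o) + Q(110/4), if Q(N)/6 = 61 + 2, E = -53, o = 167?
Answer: 378 - 53*sqrt(167) ≈ -306.91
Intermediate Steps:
Q(N) = 378 (Q(N) = 6*(61 + 2) = 6*63 = 378)
m(c) = -53*sqrt(c)
m(o) + Q(110/4) = -53*sqrt(167) + 378 = 378 - 53*sqrt(167)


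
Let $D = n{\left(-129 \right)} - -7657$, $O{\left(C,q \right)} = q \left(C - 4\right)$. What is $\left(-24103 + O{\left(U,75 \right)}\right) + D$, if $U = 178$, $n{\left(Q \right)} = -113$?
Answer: $-3509$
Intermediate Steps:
$O{\left(C,q \right)} = q \left(-4 + C\right)$
$D = 7544$ ($D = -113 - -7657 = -113 + 7657 = 7544$)
$\left(-24103 + O{\left(U,75 \right)}\right) + D = \left(-24103 + 75 \left(-4 + 178\right)\right) + 7544 = \left(-24103 + 75 \cdot 174\right) + 7544 = \left(-24103 + 13050\right) + 7544 = -11053 + 7544 = -3509$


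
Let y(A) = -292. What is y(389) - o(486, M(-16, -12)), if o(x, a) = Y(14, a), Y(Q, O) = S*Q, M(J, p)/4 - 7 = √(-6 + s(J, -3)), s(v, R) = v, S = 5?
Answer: -362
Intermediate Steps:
M(J, p) = 28 + 4*√(-6 + J)
Y(Q, O) = 5*Q
o(x, a) = 70 (o(x, a) = 5*14 = 70)
y(389) - o(486, M(-16, -12)) = -292 - 1*70 = -292 - 70 = -362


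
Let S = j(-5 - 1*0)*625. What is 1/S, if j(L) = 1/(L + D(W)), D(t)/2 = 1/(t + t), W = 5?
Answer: -24/3125 ≈ -0.0076800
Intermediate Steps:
D(t) = 1/t (D(t) = 2/(t + t) = 2/((2*t)) = 2*(1/(2*t)) = 1/t)
j(L) = 1/(⅕ + L) (j(L) = 1/(L + 1/5) = 1/(L + ⅕) = 1/(⅕ + L))
S = -3125/24 (S = (5/(1 + 5*(-5 - 1*0)))*625 = (5/(1 + 5*(-5 + 0)))*625 = (5/(1 + 5*(-5)))*625 = (5/(1 - 25))*625 = (5/(-24))*625 = (5*(-1/24))*625 = -5/24*625 = -3125/24 ≈ -130.21)
1/S = 1/(-3125/24) = -24/3125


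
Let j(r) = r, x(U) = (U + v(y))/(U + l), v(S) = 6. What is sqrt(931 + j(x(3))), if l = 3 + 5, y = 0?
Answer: 5*sqrt(4510)/11 ≈ 30.526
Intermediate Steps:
l = 8
x(U) = (6 + U)/(8 + U) (x(U) = (U + 6)/(U + 8) = (6 + U)/(8 + U))
sqrt(931 + j(x(3))) = sqrt(931 + (6 + 3)/(8 + 3)) = sqrt(931 + 9/11) = sqrt(10250/11) = 5*sqrt(4510)/11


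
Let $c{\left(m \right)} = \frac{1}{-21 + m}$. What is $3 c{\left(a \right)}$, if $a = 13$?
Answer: $- \frac{3}{8} \approx -0.375$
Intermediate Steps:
$3 c{\left(a \right)} = \frac{3}{-21 + 13} = \frac{3}{-8} = 3 \left(- \frac{1}{8}\right) = - \frac{3}{8}$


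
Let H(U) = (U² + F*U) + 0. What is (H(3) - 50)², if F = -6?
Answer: 3481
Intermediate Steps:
H(U) = U² - 6*U (H(U) = (U² - 6*U) + 0 = U² - 6*U)
(H(3) - 50)² = (3*(-6 + 3) - 50)² = (3*(-3) - 50)² = (-9 - 50)² = (-59)² = 3481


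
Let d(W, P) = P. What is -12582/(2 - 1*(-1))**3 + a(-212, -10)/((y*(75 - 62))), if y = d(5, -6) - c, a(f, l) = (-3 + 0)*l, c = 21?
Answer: -54532/117 ≈ -466.09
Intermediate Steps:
a(f, l) = -3*l
y = -27 (y = -6 - 1*21 = -6 - 21 = -27)
-12582/(2 - 1*(-1))**3 + a(-212, -10)/((y*(75 - 62))) = -12582/(2 - 1*(-1))**3 + (-3*(-10))/((-27*(75 - 62))) = -12582/(2 + 1)**3 + 30/((-27*13)) = -12582/(3**3) + 30/(-351) = -12582/27 + 30*(-1/351) = -12582*1/27 - 10/117 = -466 - 10/117 = -54532/117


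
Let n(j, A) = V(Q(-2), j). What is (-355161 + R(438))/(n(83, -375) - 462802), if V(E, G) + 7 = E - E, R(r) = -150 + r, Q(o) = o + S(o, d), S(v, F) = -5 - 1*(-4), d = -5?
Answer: 354873/462809 ≈ 0.76678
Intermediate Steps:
S(v, F) = -1 (S(v, F) = -5 + 4 = -1)
Q(o) = -1 + o (Q(o) = o - 1 = -1 + o)
V(E, G) = -7 (V(E, G) = -7 + (E - E) = -7 + 0 = -7)
n(j, A) = -7
(-355161 + R(438))/(n(83, -375) - 462802) = (-355161 + (-150 + 438))/(-7 - 462802) = (-355161 + 288)/(-462809) = -354873*(-1/462809) = 354873/462809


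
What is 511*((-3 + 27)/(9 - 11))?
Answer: -6132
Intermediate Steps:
511*((-3 + 27)/(9 - 11)) = 511*(24/(-2)) = 511*(24*(-½)) = 511*(-12) = -6132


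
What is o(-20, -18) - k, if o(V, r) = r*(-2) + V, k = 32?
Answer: -16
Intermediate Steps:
o(V, r) = V - 2*r (o(V, r) = -2*r + V = V - 2*r)
o(-20, -18) - k = (-20 - 2*(-18)) - 1*32 = (-20 + 36) - 32 = 16 - 32 = -16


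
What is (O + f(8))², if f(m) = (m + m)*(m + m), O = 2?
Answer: 66564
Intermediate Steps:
f(m) = 4*m² (f(m) = (2*m)*(2*m) = 4*m²)
(O + f(8))² = (2 + 4*8²)² = (2 + 4*64)² = (2 + 256)² = 258² = 66564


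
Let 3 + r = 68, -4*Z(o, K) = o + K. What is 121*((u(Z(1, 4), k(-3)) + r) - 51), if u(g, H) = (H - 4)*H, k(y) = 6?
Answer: 3146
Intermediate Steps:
Z(o, K) = -K/4 - o/4 (Z(o, K) = -(o + K)/4 = -(K + o)/4 = -K/4 - o/4)
u(g, H) = H*(-4 + H) (u(g, H) = (-4 + H)*H = H*(-4 + H))
r = 65 (r = -3 + 68 = 65)
121*((u(Z(1, 4), k(-3)) + r) - 51) = 121*((6*(-4 + 6) + 65) - 51) = 121*((6*2 + 65) - 51) = 121*((12 + 65) - 51) = 121*(77 - 51) = 121*26 = 3146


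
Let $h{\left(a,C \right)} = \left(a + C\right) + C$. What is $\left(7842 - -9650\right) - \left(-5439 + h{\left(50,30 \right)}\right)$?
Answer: $22821$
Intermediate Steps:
$h{\left(a,C \right)} = a + 2 C$ ($h{\left(a,C \right)} = \left(C + a\right) + C = a + 2 C$)
$\left(7842 - -9650\right) - \left(-5439 + h{\left(50,30 \right)}\right) = \left(7842 - -9650\right) + \left(5439 - \left(50 + 2 \cdot 30\right)\right) = \left(7842 + 9650\right) + \left(5439 - \left(50 + 60\right)\right) = 17492 + \left(5439 - 110\right) = 17492 + 5329 = 22821$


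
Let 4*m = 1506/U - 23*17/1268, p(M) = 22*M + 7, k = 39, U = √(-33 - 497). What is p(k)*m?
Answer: -338215/5072 - 130269*I*√530/212 ≈ -66.683 - 14146.0*I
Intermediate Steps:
U = I*√530 (U = √(-530) = I*√530 ≈ 23.022*I)
p(M) = 7 + 22*M
m = -391/5072 - 753*I*√530/1060 (m = (1506/((I*√530)) - 23*17/1268)/4 = (1506*(-I*√530/530) - 391*1/1268)/4 = (-753*I*√530/265 - 391/1268)/4 = (-391/1268 - 753*I*√530/265)/4 = -391/5072 - 753*I*√530/1060 ≈ -0.07709 - 16.354*I)
p(k)*m = (7 + 22*39)*(-391/5072 - 753*I*√530/1060) = (7 + 858)*(-391/5072 - 753*I*√530/1060) = 865*(-391/5072 - 753*I*√530/1060) = -338215/5072 - 130269*I*√530/212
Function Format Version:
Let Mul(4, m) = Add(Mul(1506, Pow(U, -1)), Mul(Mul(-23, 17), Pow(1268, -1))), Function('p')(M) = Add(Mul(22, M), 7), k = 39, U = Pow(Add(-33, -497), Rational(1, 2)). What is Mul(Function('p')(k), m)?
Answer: Add(Rational(-338215, 5072), Mul(Rational(-130269, 212), I, Pow(530, Rational(1, 2)))) ≈ Add(-66.683, Mul(-14146., I))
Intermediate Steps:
U = Mul(I, Pow(530, Rational(1, 2))) (U = Pow(-530, Rational(1, 2)) = Mul(I, Pow(530, Rational(1, 2))) ≈ Mul(23.022, I))
Function('p')(M) = Add(7, Mul(22, M))
m = Add(Rational(-391, 5072), Mul(Rational(-753, 1060), I, Pow(530, Rational(1, 2)))) (m = Mul(Rational(1, 4), Add(Mul(1506, Pow(Mul(I, Pow(530, Rational(1, 2))), -1)), Mul(Mul(-23, 17), Pow(1268, -1)))) = Mul(Rational(1, 4), Add(Mul(1506, Mul(Rational(-1, 530), I, Pow(530, Rational(1, 2)))), Mul(-391, Rational(1, 1268)))) = Mul(Rational(1, 4), Add(Mul(Rational(-753, 265), I, Pow(530, Rational(1, 2))), Rational(-391, 1268))) = Mul(Rational(1, 4), Add(Rational(-391, 1268), Mul(Rational(-753, 265), I, Pow(530, Rational(1, 2))))) = Add(Rational(-391, 5072), Mul(Rational(-753, 1060), I, Pow(530, Rational(1, 2)))) ≈ Add(-0.077090, Mul(-16.354, I)))
Mul(Function('p')(k), m) = Mul(Add(7, Mul(22, 39)), Add(Rational(-391, 5072), Mul(Rational(-753, 1060), I, Pow(530, Rational(1, 2))))) = Mul(Add(7, 858), Add(Rational(-391, 5072), Mul(Rational(-753, 1060), I, Pow(530, Rational(1, 2))))) = Mul(865, Add(Rational(-391, 5072), Mul(Rational(-753, 1060), I, Pow(530, Rational(1, 2))))) = Add(Rational(-338215, 5072), Mul(Rational(-130269, 212), I, Pow(530, Rational(1, 2))))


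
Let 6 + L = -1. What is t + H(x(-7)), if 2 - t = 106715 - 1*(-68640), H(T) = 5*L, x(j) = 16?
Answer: -175388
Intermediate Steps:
L = -7 (L = -6 - 1 = -7)
H(T) = -35 (H(T) = 5*(-7) = -35)
t = -175353 (t = 2 - (106715 - 1*(-68640)) = 2 - (106715 + 68640) = 2 - 1*175355 = 2 - 175355 = -175353)
t + H(x(-7)) = -175353 - 35 = -175388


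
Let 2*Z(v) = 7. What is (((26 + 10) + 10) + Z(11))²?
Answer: 9801/4 ≈ 2450.3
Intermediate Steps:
Z(v) = 7/2 (Z(v) = (½)*7 = 7/2)
(((26 + 10) + 10) + Z(11))² = (((26 + 10) + 10) + 7/2)² = ((36 + 10) + 7/2)² = (46 + 7/2)² = (99/2)² = 9801/4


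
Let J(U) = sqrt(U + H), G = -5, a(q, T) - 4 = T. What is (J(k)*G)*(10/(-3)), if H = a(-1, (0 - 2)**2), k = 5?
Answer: 50*sqrt(13)/3 ≈ 60.093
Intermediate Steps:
a(q, T) = 4 + T
H = 8 (H = 4 + (0 - 2)**2 = 4 + (-2)**2 = 4 + 4 = 8)
J(U) = sqrt(8 + U) (J(U) = sqrt(U + 8) = sqrt(8 + U))
(J(k)*G)*(10/(-3)) = (sqrt(8 + 5)*(-5))*(10/(-3)) = (sqrt(13)*(-5))*(10*(-1/3)) = -5*sqrt(13)*(-10/3) = 50*sqrt(13)/3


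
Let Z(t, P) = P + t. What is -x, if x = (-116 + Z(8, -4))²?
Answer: -12544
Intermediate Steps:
x = 12544 (x = (-116 + (-4 + 8))² = (-116 + 4)² = (-112)² = 12544)
-x = -1*12544 = -12544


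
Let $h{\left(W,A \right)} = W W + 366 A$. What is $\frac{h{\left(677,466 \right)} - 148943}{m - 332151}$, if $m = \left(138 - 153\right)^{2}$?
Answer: $- \frac{239971}{165963} \approx -1.4459$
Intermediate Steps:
$h{\left(W,A \right)} = W^{2} + 366 A$
$m = 225$ ($m = \left(-15\right)^{2} = 225$)
$\frac{h{\left(677,466 \right)} - 148943}{m - 332151} = \frac{\left(677^{2} + 366 \cdot 466\right) - 148943}{225 - 332151} = \frac{\left(458329 + 170556\right) - 148943}{-331926} = \left(628885 - 148943\right) \left(- \frac{1}{331926}\right) = 479942 \left(- \frac{1}{331926}\right) = - \frac{239971}{165963}$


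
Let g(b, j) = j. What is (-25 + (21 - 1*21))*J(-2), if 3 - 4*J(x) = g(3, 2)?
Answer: -25/4 ≈ -6.2500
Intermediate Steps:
J(x) = ¼ (J(x) = ¾ - ¼*2 = ¾ - ½ = ¼)
(-25 + (21 - 1*21))*J(-2) = (-25 + (21 - 1*21))*(¼) = (-25 + (21 - 21))*(¼) = (-25 + 0)*(¼) = -25*¼ = -25/4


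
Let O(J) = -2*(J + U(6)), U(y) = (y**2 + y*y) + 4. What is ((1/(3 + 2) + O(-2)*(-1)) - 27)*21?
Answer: 12726/5 ≈ 2545.2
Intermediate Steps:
U(y) = 4 + 2*y**2 (U(y) = (y**2 + y**2) + 4 = 2*y**2 + 4 = 4 + 2*y**2)
O(J) = -152 - 2*J (O(J) = -2*(J + (4 + 2*6**2)) = -2*(J + (4 + 2*36)) = -2*(J + (4 + 72)) = -2*(J + 76) = -2*(76 + J) = -152 - 2*J)
((1/(3 + 2) + O(-2)*(-1)) - 27)*21 = ((1/(3 + 2) + (-152 - 2*(-2))*(-1)) - 27)*21 = ((1/5 + (-152 + 4)*(-1)) - 27)*21 = ((1/5 - 148*(-1)) - 27)*21 = ((1/5 + 148) - 27)*21 = (741/5 - 27)*21 = (606/5)*21 = 12726/5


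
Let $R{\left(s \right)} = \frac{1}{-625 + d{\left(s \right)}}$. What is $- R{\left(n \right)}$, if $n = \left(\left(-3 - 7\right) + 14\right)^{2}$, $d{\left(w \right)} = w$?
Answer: $\frac{1}{609} \approx 0.001642$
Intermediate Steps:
$n = 16$ ($n = \left(\left(-3 - 7\right) + 14\right)^{2} = \left(-10 + 14\right)^{2} = 4^{2} = 16$)
$R{\left(s \right)} = \frac{1}{-625 + s}$
$- R{\left(n \right)} = - \frac{1}{-625 + 16} = - \frac{1}{-609} = \left(-1\right) \left(- \frac{1}{609}\right) = \frac{1}{609}$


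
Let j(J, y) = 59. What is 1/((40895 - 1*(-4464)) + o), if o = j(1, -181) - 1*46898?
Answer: -1/1480 ≈ -0.00067568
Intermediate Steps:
o = -46839 (o = 59 - 1*46898 = 59 - 46898 = -46839)
1/((40895 - 1*(-4464)) + o) = 1/((40895 - 1*(-4464)) - 46839) = 1/((40895 + 4464) - 46839) = 1/(45359 - 46839) = 1/(-1480) = -1/1480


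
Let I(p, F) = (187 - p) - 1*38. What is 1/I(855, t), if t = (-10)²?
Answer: -1/706 ≈ -0.0014164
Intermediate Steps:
t = 100
I(p, F) = 149 - p (I(p, F) = (187 - p) - 38 = 149 - p)
1/I(855, t) = 1/(149 - 1*855) = 1/(149 - 855) = 1/(-706) = -1/706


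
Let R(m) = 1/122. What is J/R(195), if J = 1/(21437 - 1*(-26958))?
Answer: 122/48395 ≈ 0.0025209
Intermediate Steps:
R(m) = 1/122
J = 1/48395 (J = 1/(21437 + 26958) = 1/48395 ≈ 2.0663e-5)
J/R(195) = 1/(48395*(1/122)) = (1/48395)*122 = 122/48395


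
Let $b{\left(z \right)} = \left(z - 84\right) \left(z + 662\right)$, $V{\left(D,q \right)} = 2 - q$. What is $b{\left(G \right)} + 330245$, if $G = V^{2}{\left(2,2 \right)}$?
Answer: $274637$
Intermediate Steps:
$G = 0$ ($G = \left(2 - 2\right)^{2} = 0^{2} = 0$)
$b{\left(z \right)} = \left(-84 + z\right) \left(662 + z\right)$
$b{\left(G \right)} + 330245 = \left(-55608 + 0^{2} + 578 \cdot 0\right) + 330245 = \left(-55608 + 0 + 0\right) + 330245 = -55608 + 330245 = 274637$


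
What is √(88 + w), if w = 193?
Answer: √281 ≈ 16.763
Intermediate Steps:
√(88 + w) = √(88 + 193) = √281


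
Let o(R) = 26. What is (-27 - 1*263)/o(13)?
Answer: -145/13 ≈ -11.154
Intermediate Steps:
(-27 - 1*263)/o(13) = (-27 - 1*263)/26 = (-27 - 263)*(1/26) = -290*1/26 = -145/13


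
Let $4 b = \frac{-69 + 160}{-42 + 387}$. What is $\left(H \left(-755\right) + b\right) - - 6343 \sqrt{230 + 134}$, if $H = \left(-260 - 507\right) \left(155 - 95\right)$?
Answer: $\frac{47948238091}{1380} + 12686 \sqrt{91} \approx 3.4866 \cdot 10^{7}$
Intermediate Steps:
$H = -46020$ ($H = \left(-767\right) 60 = -46020$)
$b = \frac{91}{1380}$ ($b = \frac{\left(-69 + 160\right) \frac{1}{-42 + 387}}{4} = \frac{91 \cdot \frac{1}{345}}{4} = \frac{1}{4} \cdot \frac{91}{345} = \frac{91}{1380} \approx 0.065942$)
$\left(H \left(-755\right) + b\right) - - 6343 \sqrt{230 + 134} = \left(\left(-46020\right) \left(-755\right) + \frac{91}{1380}\right) - - 6343 \sqrt{230 + 134} = \left(34745100 + \frac{91}{1380}\right) - - 6343 \sqrt{364} = \frac{47948238091}{1380} - - 6343 \cdot 2 \sqrt{91} = \frac{47948238091}{1380} - - 12686 \sqrt{91} = \frac{47948238091}{1380} + 12686 \sqrt{91}$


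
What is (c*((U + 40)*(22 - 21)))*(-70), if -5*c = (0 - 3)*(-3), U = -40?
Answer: 0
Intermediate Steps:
c = -9/5 (c = -(0 - 3)*(-3)/5 = -(-3)*(-3)/5 = -⅕*9 = -9/5 ≈ -1.8000)
(c*((U + 40)*(22 - 21)))*(-70) = -9*(-40 + 40)*(22 - 21)/5*(-70) = -0*(-70) = -9/5*0*(-70) = 0*(-70) = 0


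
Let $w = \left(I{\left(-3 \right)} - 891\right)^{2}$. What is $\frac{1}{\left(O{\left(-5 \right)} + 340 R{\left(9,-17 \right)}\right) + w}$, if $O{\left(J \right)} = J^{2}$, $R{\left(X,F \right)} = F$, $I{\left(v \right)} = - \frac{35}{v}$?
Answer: $\frac{9}{6907249} \approx 1.303 \cdot 10^{-6}$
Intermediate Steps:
$w = \frac{6959044}{9}$ ($w = \left(- \frac{35}{-3} - 891\right)^{2} = \left(\left(-35\right) \left(- \frac{1}{3}\right) - 891\right)^{2} = \left(\frac{35}{3} - 891\right)^{2} = \left(- \frac{2638}{3}\right)^{2} = \frac{6959044}{9} \approx 7.7323 \cdot 10^{5}$)
$\frac{1}{\left(O{\left(-5 \right)} + 340 R{\left(9,-17 \right)}\right) + w} = \frac{1}{\left(\left(-5\right)^{2} + 340 \left(-17\right)\right) + \frac{6959044}{9}} = \frac{1}{\left(25 - 5780\right) + \frac{6959044}{9}} = \frac{1}{-5755 + \frac{6959044}{9}} = \frac{1}{\frac{6907249}{9}} = \frac{9}{6907249}$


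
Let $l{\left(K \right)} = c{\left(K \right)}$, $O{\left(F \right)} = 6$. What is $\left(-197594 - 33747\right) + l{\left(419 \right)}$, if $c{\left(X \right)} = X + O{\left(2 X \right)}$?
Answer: $-230916$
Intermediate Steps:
$c{\left(X \right)} = 6 + X$ ($c{\left(X \right)} = X + 6 = 6 + X$)
$l{\left(K \right)} = 6 + K$
$\left(-197594 - 33747\right) + l{\left(419 \right)} = \left(-197594 - 33747\right) + \left(6 + 419\right) = -231341 + 425 = -230916$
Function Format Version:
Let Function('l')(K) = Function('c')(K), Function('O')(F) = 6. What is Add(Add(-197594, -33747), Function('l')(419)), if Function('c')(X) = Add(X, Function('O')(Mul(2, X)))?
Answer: -230916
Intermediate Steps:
Function('c')(X) = Add(6, X) (Function('c')(X) = Add(X, 6) = Add(6, X))
Function('l')(K) = Add(6, K)
Add(Add(-197594, -33747), Function('l')(419)) = Add(Add(-197594, -33747), Add(6, 419)) = Add(-231341, 425) = -230916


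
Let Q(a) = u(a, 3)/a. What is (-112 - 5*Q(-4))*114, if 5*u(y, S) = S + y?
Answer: -25593/2 ≈ -12797.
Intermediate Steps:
u(y, S) = S/5 + y/5 (u(y, S) = (S + y)/5 = S/5 + y/5)
Q(a) = (3/5 + a/5)/a (Q(a) = ((1/5)*3 + a/5)/a = (3/5 + a/5)/a)
(-112 - 5*Q(-4))*114 = (-112 - (3 - 4)/(-4))*114 = (-112 - (-1)*(-1)/4)*114 = (-112 - 5*1/20)*114 = (-112 - 1/4)*114 = -449/4*114 = -25593/2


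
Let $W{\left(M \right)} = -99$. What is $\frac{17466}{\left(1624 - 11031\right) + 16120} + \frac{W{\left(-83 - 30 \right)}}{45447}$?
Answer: $\frac{264370905}{101695237} \approx 2.5996$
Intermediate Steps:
$\frac{17466}{\left(1624 - 11031\right) + 16120} + \frac{W{\left(-83 - 30 \right)}}{45447} = \frac{17466}{\left(1624 - 11031\right) + 16120} - \frac{99}{45447} = \frac{17466}{-9407 + 16120} - \frac{33}{15149} = \frac{17466}{6713} - \frac{33}{15149} = \frac{264370905}{101695237}$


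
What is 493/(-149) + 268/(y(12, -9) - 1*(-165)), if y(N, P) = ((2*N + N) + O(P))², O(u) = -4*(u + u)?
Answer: -5791765/1762521 ≈ -3.2861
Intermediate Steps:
O(u) = -8*u
y(N, P) = (-8*P + 3*N)² (y(N, P) = ((2*N + N) - 8*P)² = (3*N - 8*P)² = (-8*P + 3*N)²)
493/(-149) + 268/(y(12, -9) - 1*(-165)) = 493/(-149) + 268/((-8*(-9) + 3*12)² - 1*(-165)) = 493*(-1/149) + 268/((72 + 36)² + 165) = -493/149 + 268/(108² + 165) = -493/149 + 268/(11664 + 165) = -493/149 + 268/11829 = -5791765/1762521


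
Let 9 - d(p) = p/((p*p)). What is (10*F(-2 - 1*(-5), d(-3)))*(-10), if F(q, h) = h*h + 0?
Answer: -78400/9 ≈ -8711.1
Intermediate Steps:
d(p) = 9 - 1/p (d(p) = 9 - p/(p*p) = 9 - p/(p**2) = 9 - p/p**2 = 9 - 1/p)
F(q, h) = h**2 (F(q, h) = h**2 + 0 = h**2)
(10*F(-2 - 1*(-5), d(-3)))*(-10) = (10*(9 - 1/(-3))**2)*(-10) = (10*(9 - 1*(-1/3))**2)*(-10) = (10*(9 + 1/3)**2)*(-10) = (10*(28/3)**2)*(-10) = (10*(784/9))*(-10) = (7840/9)*(-10) = -78400/9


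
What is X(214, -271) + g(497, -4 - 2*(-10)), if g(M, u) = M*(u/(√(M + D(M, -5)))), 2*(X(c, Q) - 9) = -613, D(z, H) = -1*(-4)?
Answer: -595/2 + 7952*√501/501 ≈ 57.769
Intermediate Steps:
D(z, H) = 4
X(c, Q) = -595/2 (X(c, Q) = 9 + (½)*(-613) = 9 - 613/2 = -595/2)
g(M, u) = M*u/√(4 + M) (g(M, u) = M*(u/(√(M + 4))) = M*(u/(√(4 + M))) = M*(u/√(4 + M)) = M*u/√(4 + M))
X(214, -271) + g(497, -4 - 2*(-10)) = -595/2 + 497*(-4 - 2*(-10))/√(4 + 497) = -595/2 + 497*(-4 + 20)/√501 = -595/2 + 497*16*(√501/501) = -595/2 + 7952*√501/501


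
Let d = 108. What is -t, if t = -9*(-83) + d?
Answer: -855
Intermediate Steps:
t = 855 (t = -9*(-83) + 108 = 747 + 108 = 855)
-t = -1*855 = -855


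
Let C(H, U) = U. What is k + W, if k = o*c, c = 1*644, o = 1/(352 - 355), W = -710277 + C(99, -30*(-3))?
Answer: -2131205/3 ≈ -7.1040e+5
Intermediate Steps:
W = -710187 (W = -710277 - 30*(-3) = -710277 + 90 = -710187)
o = -⅓ (o = 1/(-3) = -⅓ ≈ -0.33333)
c = 644
k = -644/3 (k = -⅓*644 = -644/3 ≈ -214.67)
k + W = -644/3 - 710187 = -2131205/3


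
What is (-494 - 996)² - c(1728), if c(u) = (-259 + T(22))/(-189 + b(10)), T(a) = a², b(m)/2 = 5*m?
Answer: 197589125/89 ≈ 2.2201e+6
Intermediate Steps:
b(m) = 10*m (b(m) = 2*(5*m) = 10*m)
c(u) = -225/89 (c(u) = (-259 + 22²)/(-189 + 10*10) = (-259 + 484)/(-189 + 100) = 225/(-89) = 225*(-1/89) = -225/89)
(-494 - 996)² - c(1728) = (-494 - 996)² - 1*(-225/89) = (-1490)² + 225/89 = 2220100 + 225/89 = 197589125/89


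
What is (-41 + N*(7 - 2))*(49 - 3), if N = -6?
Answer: -3266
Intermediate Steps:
(-41 + N*(7 - 2))*(49 - 3) = (-41 - 6*(7 - 2))*(49 - 3) = (-41 - 6*5)*46 = (-41 - 30)*46 = -71*46 = -3266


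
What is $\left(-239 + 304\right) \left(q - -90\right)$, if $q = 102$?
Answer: $12480$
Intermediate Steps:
$\left(-239 + 304\right) \left(q - -90\right) = \left(-239 + 304\right) \left(102 - -90\right) = 65 \left(102 + 90\right) = 65 \cdot 192 = 12480$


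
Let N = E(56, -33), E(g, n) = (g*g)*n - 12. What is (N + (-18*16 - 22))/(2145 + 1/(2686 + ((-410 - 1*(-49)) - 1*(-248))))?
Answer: -133551565/2759543 ≈ -48.396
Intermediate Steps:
E(g, n) = -12 + n*g² (E(g, n) = g²*n - 12 = n*g² - 12 = -12 + n*g²)
N = -103500 (N = -12 - 33*56² = -12 - 33*3136 = -12 - 103488 = -103500)
(N + (-18*16 - 22))/(2145 + 1/(2686 + ((-410 - 1*(-49)) - 1*(-248)))) = (-103500 + (-18*16 - 22))/(2145 + 1/(2686 + ((-410 - 1*(-49)) - 1*(-248)))) = (-103500 + (-288 - 22))/(2145 + 1/(2686 + ((-410 + 49) + 248))) = (-103500 - 310)/(2145 + 1/(2686 + (-361 + 248))) = -103810/(2145 + 1/(2686 - 113)) = -103810/(2145 + 1/2573) = -103810/5519086/2573 = -103810*2573/5519086 = -133551565/2759543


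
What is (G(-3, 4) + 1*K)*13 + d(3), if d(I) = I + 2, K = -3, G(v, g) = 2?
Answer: -8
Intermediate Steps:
d(I) = 2 + I
(G(-3, 4) + 1*K)*13 + d(3) = (2 + 1*(-3))*13 + (2 + 3) = (2 - 3)*13 + 5 = -1*13 + 5 = -13 + 5 = -8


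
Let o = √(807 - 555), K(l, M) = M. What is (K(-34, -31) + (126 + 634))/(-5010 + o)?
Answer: -67635/464812 - 81*√7/464812 ≈ -0.14597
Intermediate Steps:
o = 6*√7 (o = √252 = 6*√7 ≈ 15.875)
(K(-34, -31) + (126 + 634))/(-5010 + o) = (-31 + (126 + 634))/(-5010 + 6*√7) = (-31 + 760)/(-5010 + 6*√7) = 729/(-5010 + 6*√7)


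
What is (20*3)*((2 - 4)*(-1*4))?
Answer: 480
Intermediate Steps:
(20*3)*((2 - 4)*(-1*4)) = 60*(-2*(-4)) = 60*8 = 480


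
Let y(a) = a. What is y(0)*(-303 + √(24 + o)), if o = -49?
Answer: 0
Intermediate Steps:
y(0)*(-303 + √(24 + o)) = 0*(-303 + √(24 - 49)) = 0*(-303 + √(-25)) = 0*(-303 + 5*I) = 0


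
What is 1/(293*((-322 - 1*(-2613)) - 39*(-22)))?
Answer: 1/922657 ≈ 1.0838e-6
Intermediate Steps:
1/(293*((-322 - 1*(-2613)) - 39*(-22))) = 1/(293*((-322 + 2613) + 858)) = 1/(293*(2291 + 858)) = (1/293)/3149 = (1/293)*(1/3149) = 1/922657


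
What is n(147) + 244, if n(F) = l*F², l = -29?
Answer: -626417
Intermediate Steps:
n(F) = -29*F²
n(147) + 244 = -29*147² + 244 = -29*21609 + 244 = -626661 + 244 = -626417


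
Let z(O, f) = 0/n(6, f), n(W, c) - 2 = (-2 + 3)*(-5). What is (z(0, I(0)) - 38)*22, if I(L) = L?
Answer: -836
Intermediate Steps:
n(W, c) = -3 (n(W, c) = 2 + (-2 + 3)*(-5) = 2 + 1*(-5) = 2 - 5 = -3)
z(O, f) = 0 (z(O, f) = 0/(-3) = 0*(-1/3) = 0)
(z(0, I(0)) - 38)*22 = (0 - 38)*22 = -38*22 = -836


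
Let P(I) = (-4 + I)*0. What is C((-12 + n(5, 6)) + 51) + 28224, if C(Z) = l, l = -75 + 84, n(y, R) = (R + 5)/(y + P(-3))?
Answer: 28233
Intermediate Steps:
P(I) = 0
n(y, R) = (5 + R)/y (n(y, R) = (R + 5)/(y + 0) = (5 + R)/y)
l = 9
C(Z) = 9
C((-12 + n(5, 6)) + 51) + 28224 = 9 + 28224 = 28233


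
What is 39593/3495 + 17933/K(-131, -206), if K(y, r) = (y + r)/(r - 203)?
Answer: 25647759356/1177815 ≈ 21776.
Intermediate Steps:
K(y, r) = (r + y)/(-203 + r)
39593/3495 + 17933/K(-131, -206) = 39593/3495 + 17933/(((-206 - 131)/(-203 - 206))) = 39593*(1/3495) + 17933/((-337/(-409))) = 39593/3495 + 17933/((-1/409*(-337))) = 39593/3495 + 17933/(337/409) = 39593/3495 + 17933*(409/337) = 39593/3495 + 7334597/337 = 25647759356/1177815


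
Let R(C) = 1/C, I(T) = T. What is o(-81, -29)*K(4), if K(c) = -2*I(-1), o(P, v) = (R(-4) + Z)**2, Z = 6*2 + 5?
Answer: 4489/8 ≈ 561.13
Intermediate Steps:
Z = 17 (Z = 12 + 5 = 17)
R(C) = 1/C
o(P, v) = 4489/16 (o(P, v) = (1/(-4) + 17)**2 = (-1/4 + 17)**2 = (67/4)**2 = 4489/16)
K(c) = 2 (K(c) = -2*(-1) = 2)
o(-81, -29)*K(4) = (4489/16)*2 = 4489/8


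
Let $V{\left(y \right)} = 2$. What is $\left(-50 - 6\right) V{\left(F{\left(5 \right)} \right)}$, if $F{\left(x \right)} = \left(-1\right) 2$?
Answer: $-112$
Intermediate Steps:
$F{\left(x \right)} = -2$
$\left(-50 - 6\right) V{\left(F{\left(5 \right)} \right)} = \left(-50 - 6\right) 2 = \left(-56\right) 2 = -112$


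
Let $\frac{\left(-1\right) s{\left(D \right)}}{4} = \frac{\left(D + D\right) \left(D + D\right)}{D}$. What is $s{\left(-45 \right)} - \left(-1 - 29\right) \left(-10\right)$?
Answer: $420$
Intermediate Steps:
$s{\left(D \right)} = - 16 D$ ($s{\left(D \right)} = - 4 \frac{\left(D + D\right) \left(D + D\right)}{D} = - 4 \frac{2 D 2 D}{D} = - 4 \frac{4 D^{2}}{D} = - 4 \cdot 4 D = - 16 D$)
$s{\left(-45 \right)} - \left(-1 - 29\right) \left(-10\right) = \left(-16\right) \left(-45\right) - \left(-1 - 29\right) \left(-10\right) = 720 - \left(-30\right) \left(-10\right) = 720 - 300 = 420$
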